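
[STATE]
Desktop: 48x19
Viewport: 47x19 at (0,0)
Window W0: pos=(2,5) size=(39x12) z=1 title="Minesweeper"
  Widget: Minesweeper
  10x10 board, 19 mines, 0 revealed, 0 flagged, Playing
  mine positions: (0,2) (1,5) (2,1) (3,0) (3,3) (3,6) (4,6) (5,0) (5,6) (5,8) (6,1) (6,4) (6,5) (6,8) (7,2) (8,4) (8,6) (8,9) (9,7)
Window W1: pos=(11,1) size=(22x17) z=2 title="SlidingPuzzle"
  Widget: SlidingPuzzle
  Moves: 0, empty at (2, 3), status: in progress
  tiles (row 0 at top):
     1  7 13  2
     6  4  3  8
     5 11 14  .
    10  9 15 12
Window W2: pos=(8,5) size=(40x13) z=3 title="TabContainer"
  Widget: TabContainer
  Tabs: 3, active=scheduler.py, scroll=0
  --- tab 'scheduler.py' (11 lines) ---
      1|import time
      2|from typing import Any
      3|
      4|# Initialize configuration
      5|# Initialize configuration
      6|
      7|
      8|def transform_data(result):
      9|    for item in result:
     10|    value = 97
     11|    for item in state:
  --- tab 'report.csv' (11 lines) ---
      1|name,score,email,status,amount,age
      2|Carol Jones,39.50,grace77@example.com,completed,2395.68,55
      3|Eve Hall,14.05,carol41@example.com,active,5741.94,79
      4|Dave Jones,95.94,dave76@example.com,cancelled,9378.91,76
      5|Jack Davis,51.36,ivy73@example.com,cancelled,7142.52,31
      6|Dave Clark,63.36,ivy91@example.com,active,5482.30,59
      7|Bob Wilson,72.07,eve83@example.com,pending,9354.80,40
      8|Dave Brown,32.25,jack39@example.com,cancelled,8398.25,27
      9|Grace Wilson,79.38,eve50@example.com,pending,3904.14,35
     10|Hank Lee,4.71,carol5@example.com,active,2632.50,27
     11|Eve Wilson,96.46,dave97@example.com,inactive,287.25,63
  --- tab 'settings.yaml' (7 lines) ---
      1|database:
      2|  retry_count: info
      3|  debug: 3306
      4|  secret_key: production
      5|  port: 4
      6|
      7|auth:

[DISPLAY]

                                               
           ┏━━━━━━━━━━━━━━━━━━━━┓              
           ┃ SlidingPuzzle      ┃              
           ┠────────────────────┨              
           ┃┌────┬────┬────┬────┃              
  ┏━━━━━┏━━━━━━━━━━━━━━━━━━━━━━━━━━━━━━━━━━━━━━
  ┃ Mine┃ TabContainer                         
  ┠─────┠──────────────────────────────────────
  ┃■■■■■┃[scheduler.py]│ report.csv │ settings.
  ┃■■■■■┃──────────────────────────────────────
  ┃■■■■■┃import time                           
  ┃■■■■■┃from typing import Any                
  ┃■■■■■┃                                      
  ┃■■■■■┃# Initialize configuration            
  ┃■■■■■┃# Initialize configuration            
  ┃■■■■■┃                                      
  ┗━━━━━┃                                      
        ┗━━━━━━━━━━━━━━━━━━━━━━━━━━━━━━━━━━━━━━
                                               


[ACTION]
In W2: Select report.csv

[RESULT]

                                               
           ┏━━━━━━━━━━━━━━━━━━━━┓              
           ┃ SlidingPuzzle      ┃              
           ┠────────────────────┨              
           ┃┌────┬────┬────┬────┃              
  ┏━━━━━┏━━━━━━━━━━━━━━━━━━━━━━━━━━━━━━━━━━━━━━
  ┃ Mine┃ TabContainer                         
  ┠─────┠──────────────────────────────────────
  ┃■■■■■┃ scheduler.py │[report.csv]│ settings.
  ┃■■■■■┃──────────────────────────────────────
  ┃■■■■■┃name,score,email,status,amount,age    
  ┃■■■■■┃Carol Jones,39.50,grace77@example.com,
  ┃■■■■■┃Eve Hall,14.05,carol41@example.com,act
  ┃■■■■■┃Dave Jones,95.94,dave76@example.com,ca
  ┃■■■■■┃Jack Davis,51.36,ivy73@example.com,can
  ┃■■■■■┃Dave Clark,63.36,ivy91@example.com,act
  ┗━━━━━┃Bob Wilson,72.07,eve83@example.com,pen
        ┗━━━━━━━━━━━━━━━━━━━━━━━━━━━━━━━━━━━━━━
                                               


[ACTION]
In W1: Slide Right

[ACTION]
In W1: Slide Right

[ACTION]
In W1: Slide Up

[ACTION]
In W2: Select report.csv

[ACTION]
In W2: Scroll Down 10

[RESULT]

                                               
           ┏━━━━━━━━━━━━━━━━━━━━┓              
           ┃ SlidingPuzzle      ┃              
           ┠────────────────────┨              
           ┃┌────┬────┬────┬────┃              
  ┏━━━━━┏━━━━━━━━━━━━━━━━━━━━━━━━━━━━━━━━━━━━━━
  ┃ Mine┃ TabContainer                         
  ┠─────┠──────────────────────────────────────
  ┃■■■■■┃ scheduler.py │[report.csv]│ settings.
  ┃■■■■■┃──────────────────────────────────────
  ┃■■■■■┃Eve Wilson,96.46,dave97@example.com,in
  ┃■■■■■┃                                      
  ┃■■■■■┃                                      
  ┃■■■■■┃                                      
  ┃■■■■■┃                                      
  ┃■■■■■┃                                      
  ┗━━━━━┃                                      
        ┗━━━━━━━━━━━━━━━━━━━━━━━━━━━━━━━━━━━━━━
                                               


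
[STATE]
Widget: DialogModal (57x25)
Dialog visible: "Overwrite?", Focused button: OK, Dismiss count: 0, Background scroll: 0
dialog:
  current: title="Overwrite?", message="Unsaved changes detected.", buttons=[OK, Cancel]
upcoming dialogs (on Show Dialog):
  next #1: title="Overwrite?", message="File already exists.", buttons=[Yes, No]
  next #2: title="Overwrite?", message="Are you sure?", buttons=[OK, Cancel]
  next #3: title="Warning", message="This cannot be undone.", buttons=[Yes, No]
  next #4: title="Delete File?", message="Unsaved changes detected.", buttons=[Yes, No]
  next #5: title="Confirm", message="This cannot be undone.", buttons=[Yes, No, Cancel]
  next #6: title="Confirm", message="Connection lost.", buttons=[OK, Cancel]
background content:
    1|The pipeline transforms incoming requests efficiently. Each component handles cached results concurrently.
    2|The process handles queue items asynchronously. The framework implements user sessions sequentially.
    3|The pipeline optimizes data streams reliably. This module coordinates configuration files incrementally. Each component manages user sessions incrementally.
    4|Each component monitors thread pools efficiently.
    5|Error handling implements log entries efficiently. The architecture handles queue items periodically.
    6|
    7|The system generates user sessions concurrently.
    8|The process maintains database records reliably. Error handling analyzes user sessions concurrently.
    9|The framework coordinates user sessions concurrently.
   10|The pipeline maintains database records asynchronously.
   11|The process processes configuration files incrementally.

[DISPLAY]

The pipeline transforms incoming requests efficiently. Ea
The process handles queue items asynchronously. The frame
The pipeline optimizes data streams reliably. This module
Each component monitors thread pools efficiently.        
Error handling implements log entries efficiently. The ar
                                                         
The system generates user sessions concurrently.         
The process maintains database records reliably. Error ha
The framework coordinates user sessions concurrently.    
The pipeline maintains database records asynchronously.  
The process pr┌───────────────────────────┐ncrementally. 
              │         Overwrite?        │              
              │ Unsaved changes detected. │              
              │       [OK]  Cancel        │              
              └───────────────────────────┘              
                                                         
                                                         
                                                         
                                                         
                                                         
                                                         
                                                         
                                                         
                                                         
                                                         


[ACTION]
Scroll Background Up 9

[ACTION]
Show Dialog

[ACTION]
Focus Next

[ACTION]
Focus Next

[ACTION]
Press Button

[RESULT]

The pipeline transforms incoming requests efficiently. Ea
The process handles queue items asynchronously. The frame
The pipeline optimizes data streams reliably. This module
Each component monitors thread pools efficiently.        
Error handling implements log entries efficiently. The ar
                                                         
The system generates user sessions concurrently.         
The process maintains database records reliably. Error ha
The framework coordinates user sessions concurrently.    
The pipeline maintains database records asynchronously.  
The process processes configuration files incrementally. 
                                                         
                                                         
                                                         
                                                         
                                                         
                                                         
                                                         
                                                         
                                                         
                                                         
                                                         
                                                         
                                                         
                                                         


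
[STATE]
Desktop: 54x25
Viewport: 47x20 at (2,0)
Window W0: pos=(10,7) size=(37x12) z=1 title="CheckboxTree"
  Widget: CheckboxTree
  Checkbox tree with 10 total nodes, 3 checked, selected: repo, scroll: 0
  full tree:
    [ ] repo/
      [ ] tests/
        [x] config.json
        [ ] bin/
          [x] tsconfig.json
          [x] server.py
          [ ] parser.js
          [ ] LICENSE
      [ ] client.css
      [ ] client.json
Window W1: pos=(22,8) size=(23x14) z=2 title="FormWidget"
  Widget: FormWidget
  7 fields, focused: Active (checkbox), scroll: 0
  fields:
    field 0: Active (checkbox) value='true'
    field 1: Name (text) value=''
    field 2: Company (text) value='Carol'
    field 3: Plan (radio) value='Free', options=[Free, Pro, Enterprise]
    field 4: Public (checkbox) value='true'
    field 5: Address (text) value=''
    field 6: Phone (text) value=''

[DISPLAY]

                                               
                                               
                                               
                                               
                                               
                                               
                                               
        ┏━━━━━━━━━━━━━━━━━━━━━━━━━━━━━━━━━━━┓  
        ┃ CheckboxTr┏━━━━━━━━━━━━━━━━━━━━━┓ ┃  
        ┠───────────┃ FormWidget          ┃─┨  
        ┃>[-] repo/ ┠─────────────────────┨ ┃  
        ┃   [-] test┃> Active:     [x]    ┃ ┃  
        ┃     [x] co┃  Name:       [     ]┃ ┃  
        ┃     [-] bi┃  Company:    [Carol]┃ ┃  
        ┃       [x] ┃  Plan:       (●) Fre┃ ┃  
        ┃       [x] ┃  Public:     [x]    ┃ ┃  
        ┃       [ ] ┃  Address:    [     ]┃ ┃  
        ┃       [ ] ┃  Phone:      [     ]┃ ┃  
        ┗━━━━━━━━━━━┃                     ┃━┛  
                    ┃                     ┃    


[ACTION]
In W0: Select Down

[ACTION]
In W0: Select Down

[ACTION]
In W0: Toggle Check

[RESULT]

                                               
                                               
                                               
                                               
                                               
                                               
                                               
        ┏━━━━━━━━━━━━━━━━━━━━━━━━━━━━━━━━━━━┓  
        ┃ CheckboxTr┏━━━━━━━━━━━━━━━━━━━━━┓ ┃  
        ┠───────────┃ FormWidget          ┃─┨  
        ┃ [-] repo/ ┠─────────────────────┨ ┃  
        ┃   [-] test┃> Active:     [x]    ┃ ┃  
        ┃>    [ ] co┃  Name:       [     ]┃ ┃  
        ┃     [-] bi┃  Company:    [Carol]┃ ┃  
        ┃       [x] ┃  Plan:       (●) Fre┃ ┃  
        ┃       [x] ┃  Public:     [x]    ┃ ┃  
        ┃       [ ] ┃  Address:    [     ]┃ ┃  
        ┃       [ ] ┃  Phone:      [     ]┃ ┃  
        ┗━━━━━━━━━━━┃                     ┃━┛  
                    ┃                     ┃    


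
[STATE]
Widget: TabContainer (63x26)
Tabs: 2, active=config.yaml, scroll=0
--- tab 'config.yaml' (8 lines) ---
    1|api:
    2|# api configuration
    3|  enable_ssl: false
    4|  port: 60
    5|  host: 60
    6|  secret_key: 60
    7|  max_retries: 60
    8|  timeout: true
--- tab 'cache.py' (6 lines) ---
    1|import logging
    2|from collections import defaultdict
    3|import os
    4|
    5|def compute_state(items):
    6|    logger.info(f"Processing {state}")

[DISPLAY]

[config.yaml]│ cache.py                                        
───────────────────────────────────────────────────────────────
api:                                                           
# api configuration                                            
  enable_ssl: false                                            
  port: 60                                                     
  host: 60                                                     
  secret_key: 60                                               
  max_retries: 60                                              
  timeout: true                                                
                                                               
                                                               
                                                               
                                                               
                                                               
                                                               
                                                               
                                                               
                                                               
                                                               
                                                               
                                                               
                                                               
                                                               
                                                               
                                                               


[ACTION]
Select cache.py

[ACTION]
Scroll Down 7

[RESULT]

 config.yaml │[cache.py]                                       
───────────────────────────────────────────────────────────────
    logger.info(f"Processing {state}")                         
                                                               
                                                               
                                                               
                                                               
                                                               
                                                               
                                                               
                                                               
                                                               
                                                               
                                                               
                                                               
                                                               
                                                               
                                                               
                                                               
                                                               
                                                               
                                                               
                                                               
                                                               
                                                               
                                                               


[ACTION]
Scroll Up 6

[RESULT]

 config.yaml │[cache.py]                                       
───────────────────────────────────────────────────────────────
import logging                                                 
from collections import defaultdict                            
import os                                                      
                                                               
def compute_state(items):                                      
    logger.info(f"Processing {state}")                         
                                                               
                                                               
                                                               
                                                               
                                                               
                                                               
                                                               
                                                               
                                                               
                                                               
                                                               
                                                               
                                                               
                                                               
                                                               
                                                               
                                                               
                                                               


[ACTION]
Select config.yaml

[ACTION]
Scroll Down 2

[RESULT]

[config.yaml]│ cache.py                                        
───────────────────────────────────────────────────────────────
  enable_ssl: false                                            
  port: 60                                                     
  host: 60                                                     
  secret_key: 60                                               
  max_retries: 60                                              
  timeout: true                                                
                                                               
                                                               
                                                               
                                                               
                                                               
                                                               
                                                               
                                                               
                                                               
                                                               
                                                               
                                                               
                                                               
                                                               
                                                               
                                                               
                                                               
                                                               


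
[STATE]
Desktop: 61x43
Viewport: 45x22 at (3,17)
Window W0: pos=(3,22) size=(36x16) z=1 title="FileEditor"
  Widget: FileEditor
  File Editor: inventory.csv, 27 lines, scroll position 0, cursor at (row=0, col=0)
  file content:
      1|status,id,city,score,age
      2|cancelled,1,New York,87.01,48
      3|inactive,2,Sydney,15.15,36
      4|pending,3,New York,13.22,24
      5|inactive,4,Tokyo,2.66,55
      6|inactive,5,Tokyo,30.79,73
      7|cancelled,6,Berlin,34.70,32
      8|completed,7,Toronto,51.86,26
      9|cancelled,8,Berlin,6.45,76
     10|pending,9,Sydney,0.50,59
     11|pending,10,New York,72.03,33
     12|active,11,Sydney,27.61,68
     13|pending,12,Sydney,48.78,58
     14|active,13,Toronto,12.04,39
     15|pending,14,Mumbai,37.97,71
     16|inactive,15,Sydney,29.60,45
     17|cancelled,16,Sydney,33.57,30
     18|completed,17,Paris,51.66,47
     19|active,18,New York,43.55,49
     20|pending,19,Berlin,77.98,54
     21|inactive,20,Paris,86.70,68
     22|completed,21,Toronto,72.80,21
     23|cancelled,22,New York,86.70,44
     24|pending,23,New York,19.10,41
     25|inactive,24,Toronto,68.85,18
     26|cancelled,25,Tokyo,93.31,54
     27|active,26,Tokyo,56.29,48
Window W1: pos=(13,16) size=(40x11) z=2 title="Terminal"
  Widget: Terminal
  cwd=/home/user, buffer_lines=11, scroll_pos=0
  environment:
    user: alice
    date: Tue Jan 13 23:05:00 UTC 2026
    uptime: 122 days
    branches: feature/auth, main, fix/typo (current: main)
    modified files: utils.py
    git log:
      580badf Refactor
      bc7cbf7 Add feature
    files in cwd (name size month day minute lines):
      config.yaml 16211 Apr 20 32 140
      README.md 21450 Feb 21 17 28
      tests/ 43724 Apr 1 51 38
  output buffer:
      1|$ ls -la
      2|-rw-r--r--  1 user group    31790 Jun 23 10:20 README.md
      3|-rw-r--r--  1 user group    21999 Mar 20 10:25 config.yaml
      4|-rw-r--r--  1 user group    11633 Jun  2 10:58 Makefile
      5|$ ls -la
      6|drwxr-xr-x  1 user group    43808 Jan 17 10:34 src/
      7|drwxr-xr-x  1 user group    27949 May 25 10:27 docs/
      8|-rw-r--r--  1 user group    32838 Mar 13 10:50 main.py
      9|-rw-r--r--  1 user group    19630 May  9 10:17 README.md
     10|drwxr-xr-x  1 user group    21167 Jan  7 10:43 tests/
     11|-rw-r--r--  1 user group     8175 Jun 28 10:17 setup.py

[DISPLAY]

          ┃ Terminal                         
          ┠──────────────────────────────────
          ┃$ ls -la                          
          ┃-rw-r--r--  1 user group    31790 
          ┃-rw-r--r--  1 user group    21999 
┏━━━━━━━━━┃-rw-r--r--  1 user group    11633 
┃ FileEdit┃$ ls -la                          
┠─────────┃drwxr-xr-x  1 user group    43808 
┃█tatus,id┃drwxr-xr-x  1 user group    27949 
┃cancelled┗━━━━━━━━━━━━━━━━━━━━━━━━━━━━━━━━━━
┃inactive,2,Sydney,15.15,36       ░┃         
┃pending,3,New York,13.22,24      ░┃         
┃inactive,4,Tokyo,2.66,55         ░┃         
┃inactive,5,Tokyo,30.79,73        ░┃         
┃cancelled,6,Berlin,34.70,32      ░┃         
┃completed,7,Toronto,51.86,26     ░┃         
┃cancelled,8,Berlin,6.45,76       ░┃         
┃pending,9,Sydney,0.50,59         ░┃         
┃pending,10,New York,72.03,33     ░┃         
┃active,11,Sydney,27.61,68        ▼┃         
┗━━━━━━━━━━━━━━━━━━━━━━━━━━━━━━━━━━┛         
                                             


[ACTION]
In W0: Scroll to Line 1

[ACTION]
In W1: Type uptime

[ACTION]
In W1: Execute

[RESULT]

          ┃ Terminal                         
          ┠──────────────────────────────────
          ┃-rw-r--r--  1 user group    32838 
          ┃-rw-r--r--  1 user group    19630 
          ┃drwxr-xr-x  1 user group    21167 
┏━━━━━━━━━┃-rw-r--r--  1 user group     8175 
┃ FileEdit┃$ uptime                          
┠─────────┃ 10:00  up 122 days               
┃█tatus,id┃$ █                               
┃cancelled┗━━━━━━━━━━━━━━━━━━━━━━━━━━━━━━━━━━
┃inactive,2,Sydney,15.15,36       ░┃         
┃pending,3,New York,13.22,24      ░┃         
┃inactive,4,Tokyo,2.66,55         ░┃         
┃inactive,5,Tokyo,30.79,73        ░┃         
┃cancelled,6,Berlin,34.70,32      ░┃         
┃completed,7,Toronto,51.86,26     ░┃         
┃cancelled,8,Berlin,6.45,76       ░┃         
┃pending,9,Sydney,0.50,59         ░┃         
┃pending,10,New York,72.03,33     ░┃         
┃active,11,Sydney,27.61,68        ▼┃         
┗━━━━━━━━━━━━━━━━━━━━━━━━━━━━━━━━━━┛         
                                             


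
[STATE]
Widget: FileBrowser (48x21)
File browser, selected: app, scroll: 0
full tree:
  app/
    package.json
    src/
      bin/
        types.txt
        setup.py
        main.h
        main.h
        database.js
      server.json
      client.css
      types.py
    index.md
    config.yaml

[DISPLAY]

> [-] app/                                      
    package.json                                
    [+] src/                                    
    index.md                                    
    config.yaml                                 
                                                
                                                
                                                
                                                
                                                
                                                
                                                
                                                
                                                
                                                
                                                
                                                
                                                
                                                
                                                
                                                


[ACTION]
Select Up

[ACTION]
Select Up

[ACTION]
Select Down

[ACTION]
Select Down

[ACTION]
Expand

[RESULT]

  [-] app/                                      
    package.json                                
  > [-] src/                                    
      [+] bin/                                  
      server.json                               
      client.css                                
      types.py                                  
    index.md                                    
    config.yaml                                 
                                                
                                                
                                                
                                                
                                                
                                                
                                                
                                                
                                                
                                                
                                                
                                                


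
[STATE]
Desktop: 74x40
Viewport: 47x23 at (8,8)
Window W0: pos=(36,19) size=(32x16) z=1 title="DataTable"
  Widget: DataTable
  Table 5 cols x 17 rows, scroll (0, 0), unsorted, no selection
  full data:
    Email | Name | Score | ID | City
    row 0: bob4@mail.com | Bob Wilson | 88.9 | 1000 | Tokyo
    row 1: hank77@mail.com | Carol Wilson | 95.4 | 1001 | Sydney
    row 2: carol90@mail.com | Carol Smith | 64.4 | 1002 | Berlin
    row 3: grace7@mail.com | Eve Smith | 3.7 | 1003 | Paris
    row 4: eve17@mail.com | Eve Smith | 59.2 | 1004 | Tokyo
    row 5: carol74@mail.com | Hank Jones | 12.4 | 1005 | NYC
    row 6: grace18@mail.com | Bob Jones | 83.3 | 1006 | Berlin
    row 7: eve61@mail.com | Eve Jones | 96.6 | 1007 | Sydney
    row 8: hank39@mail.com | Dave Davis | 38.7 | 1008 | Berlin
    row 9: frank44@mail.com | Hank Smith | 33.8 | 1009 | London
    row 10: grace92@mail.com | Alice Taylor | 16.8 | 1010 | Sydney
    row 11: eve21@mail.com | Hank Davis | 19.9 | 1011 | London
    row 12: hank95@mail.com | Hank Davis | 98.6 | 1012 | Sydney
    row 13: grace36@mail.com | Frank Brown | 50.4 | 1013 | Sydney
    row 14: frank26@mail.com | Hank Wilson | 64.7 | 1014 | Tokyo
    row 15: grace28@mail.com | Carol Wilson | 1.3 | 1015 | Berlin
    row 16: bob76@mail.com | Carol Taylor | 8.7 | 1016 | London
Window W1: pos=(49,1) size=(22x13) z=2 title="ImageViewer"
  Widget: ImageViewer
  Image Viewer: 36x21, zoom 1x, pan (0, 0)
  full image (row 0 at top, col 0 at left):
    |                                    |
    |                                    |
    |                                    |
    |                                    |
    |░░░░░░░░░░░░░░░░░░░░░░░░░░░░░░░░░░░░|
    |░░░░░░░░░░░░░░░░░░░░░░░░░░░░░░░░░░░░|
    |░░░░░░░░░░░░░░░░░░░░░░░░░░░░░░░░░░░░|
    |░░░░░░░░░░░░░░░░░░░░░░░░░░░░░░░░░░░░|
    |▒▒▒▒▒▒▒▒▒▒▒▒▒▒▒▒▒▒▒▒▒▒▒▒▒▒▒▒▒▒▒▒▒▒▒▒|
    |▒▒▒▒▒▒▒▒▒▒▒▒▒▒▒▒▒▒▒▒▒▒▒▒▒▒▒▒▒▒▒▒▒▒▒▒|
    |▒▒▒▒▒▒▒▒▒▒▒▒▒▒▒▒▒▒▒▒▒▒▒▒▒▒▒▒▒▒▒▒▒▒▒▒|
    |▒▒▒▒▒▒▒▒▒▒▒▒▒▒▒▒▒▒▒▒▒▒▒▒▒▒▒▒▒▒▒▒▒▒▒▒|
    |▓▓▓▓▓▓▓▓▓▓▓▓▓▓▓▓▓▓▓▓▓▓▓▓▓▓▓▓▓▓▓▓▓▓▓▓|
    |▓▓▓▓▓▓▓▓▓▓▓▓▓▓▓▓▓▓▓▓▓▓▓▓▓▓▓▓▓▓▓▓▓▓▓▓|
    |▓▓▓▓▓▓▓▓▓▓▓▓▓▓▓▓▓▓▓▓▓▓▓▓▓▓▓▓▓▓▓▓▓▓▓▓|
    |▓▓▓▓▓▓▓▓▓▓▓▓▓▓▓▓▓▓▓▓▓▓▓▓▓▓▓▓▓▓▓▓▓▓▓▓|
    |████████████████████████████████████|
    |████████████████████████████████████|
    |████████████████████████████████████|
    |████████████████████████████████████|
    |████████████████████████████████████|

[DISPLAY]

                                         ┃░░░░░
                                         ┃░░░░░
                                         ┃░░░░░
                                         ┃░░░░░
                                         ┃▒▒▒▒▒
                                         ┗━━━━━
                                               
                                               
                                               
                                               
                                               
                            ┏━━━━━━━━━━━━━━━━━━
                            ┃ DataTable        
                            ┠──────────────────
                            ┃Email           │N
                            ┃────────────────┼─
                            ┃bob4@mail.com   │B
                            ┃hank77@mail.com │C
                            ┃carol90@mail.com│C
                            ┃grace7@mail.com │E
                            ┃eve17@mail.com  │E
                            ┃carol74@mail.com│H
                            ┃grace18@mail.com│B


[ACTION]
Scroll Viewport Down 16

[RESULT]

                                               
                                               
                            ┏━━━━━━━━━━━━━━━━━━
                            ┃ DataTable        
                            ┠──────────────────
                            ┃Email           │N
                            ┃────────────────┼─
                            ┃bob4@mail.com   │B
                            ┃hank77@mail.com │C
                            ┃carol90@mail.com│C
                            ┃grace7@mail.com │E
                            ┃eve17@mail.com  │E
                            ┃carol74@mail.com│H
                            ┃grace18@mail.com│B
                            ┃eve61@mail.com  │E
                            ┃hank39@mail.com │D
                            ┃frank44@mail.com│H
                            ┗━━━━━━━━━━━━━━━━━━
                                               
                                               
                                               
                                               
                                               


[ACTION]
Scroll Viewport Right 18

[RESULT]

                                               
                                               
          ┏━━━━━━━━━━━━━━━━━━━━━━━━━━━━━━┓     
          ┃ DataTable                    ┃     
          ┠──────────────────────────────┨     
          ┃Email           │Name        │┃     
          ┃────────────────┼────────────┼┃     
          ┃bob4@mail.com   │Bob Wilson  │┃     
          ┃hank77@mail.com │Carol Wilson│┃     
          ┃carol90@mail.com│Carol Smith │┃     
          ┃grace7@mail.com │Eve Smith   │┃     
          ┃eve17@mail.com  │Eve Smith   │┃     
          ┃carol74@mail.com│Hank Jones  │┃     
          ┃grace18@mail.com│Bob Jones   │┃     
          ┃eve61@mail.com  │Eve Jones   │┃     
          ┃hank39@mail.com │Dave Davis  │┃     
          ┃frank44@mail.com│Hank Smith  │┃     
          ┗━━━━━━━━━━━━━━━━━━━━━━━━━━━━━━┛     
                                               
                                               
                                               
                                               
                                               


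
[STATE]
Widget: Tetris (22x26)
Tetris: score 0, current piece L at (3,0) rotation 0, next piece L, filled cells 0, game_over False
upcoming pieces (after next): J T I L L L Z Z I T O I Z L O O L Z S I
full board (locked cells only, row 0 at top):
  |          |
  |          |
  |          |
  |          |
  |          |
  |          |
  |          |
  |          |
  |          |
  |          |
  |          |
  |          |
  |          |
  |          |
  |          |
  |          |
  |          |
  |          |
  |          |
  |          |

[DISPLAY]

     ▒    │Next:      
   ▒▒▒    │  ▒        
          │▒▒▒        
          │           
          │           
          │           
          │Score:     
          │0          
          │           
          │           
          │           
          │           
          │           
          │           
          │           
          │           
          │           
          │           
          │           
          │           
          │           
          │           
          │           
          │           
          │           
          │           


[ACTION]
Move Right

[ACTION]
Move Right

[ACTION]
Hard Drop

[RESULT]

     ▒    │Next:      
   ▒▒▒    │█          
          │███        
          │           
          │           
          │           
          │Score:     
          │0          
          │           
          │           
          │           
          │           
          │           
          │           
          │           
          │           
          │           
          │           
       ▒  │           
     ▒▒▒  │           
          │           
          │           
          │           
          │           
          │           
          │           


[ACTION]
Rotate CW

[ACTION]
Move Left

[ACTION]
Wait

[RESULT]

          │Next:      
  ▒       │█          
  ▒       │███        
  ▒▒      │           
          │           
          │           
          │Score:     
          │0          
          │           
          │           
          │           
          │           
          │           
          │           
          │           
          │           
          │           
          │           
       ▒  │           
     ▒▒▒  │           
          │           
          │           
          │           
          │           
          │           
          │           
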